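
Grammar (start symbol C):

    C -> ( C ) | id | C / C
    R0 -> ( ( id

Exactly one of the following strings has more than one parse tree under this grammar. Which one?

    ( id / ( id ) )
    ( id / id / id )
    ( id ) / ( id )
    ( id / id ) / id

( id / id / id )

( id / ( id ) ): 1 tree
( id / id / id ): 2 trees
( id ) / ( id ): 1 tree
( id / id ) / id: 1 tree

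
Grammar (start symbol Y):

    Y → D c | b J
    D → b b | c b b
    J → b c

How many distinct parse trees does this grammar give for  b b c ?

Parse trees for b b c:
  [Y [D b b] c]
  [Y b [J b c]]

2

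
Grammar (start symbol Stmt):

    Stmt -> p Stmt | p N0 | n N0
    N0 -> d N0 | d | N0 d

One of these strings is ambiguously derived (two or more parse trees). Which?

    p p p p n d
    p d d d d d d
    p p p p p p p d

p d d d d d d

p p p p n d: 1 tree
p d d d d d d: 32 trees
p p p p p p p d: 1 tree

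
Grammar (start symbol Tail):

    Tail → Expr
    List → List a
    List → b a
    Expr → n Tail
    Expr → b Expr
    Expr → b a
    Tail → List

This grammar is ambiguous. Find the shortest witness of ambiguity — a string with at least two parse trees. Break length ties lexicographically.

b a

length 2: b a has 2 parse trees

Two derivations of b a:
  Tail ⇒ Expr ⇒ b a
  Tail ⇒ List ⇒ b a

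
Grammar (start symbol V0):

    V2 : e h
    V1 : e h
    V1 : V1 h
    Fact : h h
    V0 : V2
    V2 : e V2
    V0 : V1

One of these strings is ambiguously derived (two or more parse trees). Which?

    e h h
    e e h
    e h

e h h: 1 tree
e e h: 1 tree
e h: 2 trees

e h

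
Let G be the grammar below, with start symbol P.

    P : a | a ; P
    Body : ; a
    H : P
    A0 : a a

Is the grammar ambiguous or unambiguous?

Unambiguous

Only P is reachable from P; ignoring the rest: Right-recursive list with a separator: after each atom, whether the separator follows determines the rule. One parse per string.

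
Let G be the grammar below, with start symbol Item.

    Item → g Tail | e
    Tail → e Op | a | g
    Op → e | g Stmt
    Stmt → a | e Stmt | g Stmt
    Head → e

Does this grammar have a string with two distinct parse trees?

Only Item, Tail, Op, Stmt are reachable from Item; ignoring the rest: Restricted to the reachable nonterminals, every rule has the form A → t or A → t B, and no two rules for the same A share a first terminal. The grammar encodes a DFA — one run per string.

Unambiguous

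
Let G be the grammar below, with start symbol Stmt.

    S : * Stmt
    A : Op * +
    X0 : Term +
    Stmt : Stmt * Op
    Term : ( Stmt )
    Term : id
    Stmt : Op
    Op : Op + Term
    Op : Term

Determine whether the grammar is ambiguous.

Only Stmt, Op, Term are reachable from Stmt; ignoring the rest: The grammar is stratified — Stmt handles '*' (left-recursive), Op handles '+', Term atoms. Each operator has a fixed associativity and precedence level, so every string has one parse.

Unambiguous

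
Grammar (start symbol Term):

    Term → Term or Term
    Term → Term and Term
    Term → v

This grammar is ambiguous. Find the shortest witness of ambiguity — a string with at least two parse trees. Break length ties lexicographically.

length 1: no string has ≥2 trees
length 3: no string has ≥2 trees
length 5: v and v and v has 2 parse trees

Two derivations of v and v and v:
  Term ⇒ Term and Term ⇒ Term and Term and Term ⇒ v and Term and Term ⇒ v and v and Term ⇒ v and v and v
  Term ⇒ Term and Term ⇒ v and Term ⇒ v and Term and Term ⇒ v and v and Term ⇒ v and v and v

v and v and v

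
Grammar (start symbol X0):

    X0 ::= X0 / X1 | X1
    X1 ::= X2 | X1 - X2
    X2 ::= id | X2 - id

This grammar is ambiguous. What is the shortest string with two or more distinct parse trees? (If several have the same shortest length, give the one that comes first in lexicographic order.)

id - id

length 1: no string has ≥2 trees
length 3: id - id has 2 parse trees

Two derivations of id - id:
  X0 ⇒ X1 ⇒ X2 ⇒ X2 - id ⇒ id - id
  X0 ⇒ X1 ⇒ X1 - X2 ⇒ X2 - X2 ⇒ id - X2 ⇒ id - id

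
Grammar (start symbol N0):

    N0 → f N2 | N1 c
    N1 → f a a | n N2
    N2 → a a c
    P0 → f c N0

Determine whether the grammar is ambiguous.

Ambiguous

Witness: f a a c

Derivation 1: N0 ⇒ f N2 ⇒ f a a c
Derivation 2: N0 ⇒ N1 c ⇒ f a a c

Two distinct leftmost derivations for the same string.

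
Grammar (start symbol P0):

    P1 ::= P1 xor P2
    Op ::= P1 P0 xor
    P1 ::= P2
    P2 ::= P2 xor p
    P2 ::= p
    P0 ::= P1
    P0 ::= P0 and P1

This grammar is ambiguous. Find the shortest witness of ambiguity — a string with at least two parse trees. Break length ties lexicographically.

p xor p

length 1: no string has ≥2 trees
length 3: p xor p has 2 parse trees

Two derivations of p xor p:
  P0 ⇒ P1 ⇒ P1 xor P2 ⇒ P2 xor P2 ⇒ p xor P2 ⇒ p xor p
  P0 ⇒ P1 ⇒ P2 ⇒ P2 xor p ⇒ p xor p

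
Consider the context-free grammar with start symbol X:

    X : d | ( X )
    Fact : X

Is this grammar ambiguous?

Unambiguous

Only X is reachable from X; ignoring the rest: Each string is a nest of matched brackets around a single atom. An opening bracket forces the recursive rule; an atom forces the base rule.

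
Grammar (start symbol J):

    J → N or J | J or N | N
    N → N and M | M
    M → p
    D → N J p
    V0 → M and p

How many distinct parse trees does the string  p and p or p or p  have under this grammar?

Parse trees for p and p or p or p:
  [J [N [N [M p]] and [M p]] or [J [N [M p]] or [J [N [M p]]]]]
  [J [N [N [M p]] and [M p]] or [J [J [N [M p]]] or [N [M p]]]]
  [J [J [N [N [M p]] and [M p]] or [J [N [M p]]]] or [N [M p]]]
  [J [J [J [N [N [M p]] and [M p]]] or [N [M p]]] or [N [M p]]]

4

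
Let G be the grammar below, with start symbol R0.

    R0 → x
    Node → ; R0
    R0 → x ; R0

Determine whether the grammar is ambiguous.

Unambiguous

(Node is unreachable from R0, so its rules don't affect L(R0).) The reachable grammar is A → atom sep A | atom. Each atom is followed by either the separator (recurse) or end-of-string (stop) — no choice point.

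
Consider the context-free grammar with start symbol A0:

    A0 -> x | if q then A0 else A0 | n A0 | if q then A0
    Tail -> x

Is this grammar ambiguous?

Witness: if q then if q then x else x

Derivation 1: A0 ⇒ if q then A0 else A0 ⇒ if q then if q then A0 else A0 ⇒ if q then if q then x else A0 ⇒ if q then if q then x else x
Derivation 2: A0 ⇒ if q then A0 ⇒ if q then if q then A0 else A0 ⇒ if q then if q then x else A0 ⇒ if q then if q then x else x

Two distinct leftmost derivations for the same string.

Ambiguous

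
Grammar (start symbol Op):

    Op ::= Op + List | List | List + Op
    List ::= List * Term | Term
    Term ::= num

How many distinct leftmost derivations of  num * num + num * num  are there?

2

Parse trees for num * num + num * num:
  [Op [Op [List [List [Term num]] * [Term num]]] + [List [List [Term num]] * [Term num]]]
  [Op [List [List [Term num]] * [Term num]] + [Op [List [List [Term num]] * [Term num]]]]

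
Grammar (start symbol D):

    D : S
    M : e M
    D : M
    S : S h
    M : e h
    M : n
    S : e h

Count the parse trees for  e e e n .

1

Parse trees for e e e n:
  [D [M e [M e [M e [M n]]]]]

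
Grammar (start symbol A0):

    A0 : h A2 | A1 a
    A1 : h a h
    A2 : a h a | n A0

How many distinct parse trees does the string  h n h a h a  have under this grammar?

Parse trees for h n h a h a:
  [A0 h [A2 n [A0 h [A2 a h a]]]]
  [A0 h [A2 n [A0 [A1 h a h] a]]]

2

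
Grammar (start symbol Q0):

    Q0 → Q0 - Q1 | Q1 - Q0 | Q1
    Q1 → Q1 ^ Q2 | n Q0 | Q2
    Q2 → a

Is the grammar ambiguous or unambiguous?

Witness: a - a

Derivation 1: Q0 ⇒ Q0 - Q1 ⇒ Q1 - Q1 ⇒ Q2 - Q1 ⇒ a - Q1 ⇒ a - Q2 ⇒ a - a
Derivation 2: Q0 ⇒ Q1 - Q0 ⇒ Q2 - Q0 ⇒ a - Q0 ⇒ a - Q1 ⇒ a - Q2 ⇒ a - a

Two distinct leftmost derivations for the same string.

Ambiguous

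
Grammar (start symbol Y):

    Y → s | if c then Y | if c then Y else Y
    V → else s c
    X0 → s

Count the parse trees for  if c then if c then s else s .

2

Parse trees for if c then if c then s else s:
  [Y if c then [Y if c then [Y s] else [Y s]]]
  [Y if c then [Y if c then [Y s]] else [Y s]]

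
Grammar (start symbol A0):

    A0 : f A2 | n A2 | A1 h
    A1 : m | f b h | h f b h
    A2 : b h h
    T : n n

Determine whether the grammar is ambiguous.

Ambiguous

Witness: f b h h

Derivation 1: A0 ⇒ f A2 ⇒ f b h h
Derivation 2: A0 ⇒ A1 h ⇒ f b h h

Two distinct leftmost derivations for the same string.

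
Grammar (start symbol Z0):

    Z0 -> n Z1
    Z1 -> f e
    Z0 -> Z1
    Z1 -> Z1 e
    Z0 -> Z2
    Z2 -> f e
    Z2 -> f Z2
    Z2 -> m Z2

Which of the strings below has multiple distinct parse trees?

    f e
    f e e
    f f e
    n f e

f e

f e: 2 trees
f e e: 1 tree
f f e: 1 tree
n f e: 1 tree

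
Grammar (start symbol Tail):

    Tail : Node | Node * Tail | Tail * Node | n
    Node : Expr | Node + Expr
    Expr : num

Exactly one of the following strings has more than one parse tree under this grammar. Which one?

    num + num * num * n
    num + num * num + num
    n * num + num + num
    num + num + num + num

num + num * num * n: 1 tree
num + num * num + num: 2 trees
n * num + num + num: 1 tree
num + num + num + num: 1 tree

num + num * num + num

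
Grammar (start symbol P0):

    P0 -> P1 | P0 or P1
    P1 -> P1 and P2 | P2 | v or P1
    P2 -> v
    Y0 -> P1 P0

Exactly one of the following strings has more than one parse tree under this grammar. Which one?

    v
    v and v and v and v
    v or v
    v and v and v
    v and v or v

v: 1 tree
v and v and v and v: 1 tree
v or v: 2 trees
v and v and v: 1 tree
v and v or v: 1 tree

v or v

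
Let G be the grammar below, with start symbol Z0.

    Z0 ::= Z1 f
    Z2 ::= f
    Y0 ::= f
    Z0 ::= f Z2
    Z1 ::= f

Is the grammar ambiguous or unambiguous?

Witness: f f

Derivation 1: Z0 ⇒ Z1 f ⇒ f f
Derivation 2: Z0 ⇒ f Z2 ⇒ f f

Two distinct leftmost derivations for the same string.

Ambiguous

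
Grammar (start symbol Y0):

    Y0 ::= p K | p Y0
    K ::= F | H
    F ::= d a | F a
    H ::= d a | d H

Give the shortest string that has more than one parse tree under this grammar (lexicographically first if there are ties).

length 3: p d a has 2 parse trees

Two derivations of p d a:
  Y0 ⇒ p K ⇒ p F ⇒ p d a
  Y0 ⇒ p K ⇒ p H ⇒ p d a

p d a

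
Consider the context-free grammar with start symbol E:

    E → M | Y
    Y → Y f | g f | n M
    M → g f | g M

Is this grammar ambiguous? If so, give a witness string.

Ambiguous

Witness: g f

Derivation 1: E ⇒ M ⇒ g f
Derivation 2: E ⇒ Y ⇒ g f

Two distinct leftmost derivations for the same string.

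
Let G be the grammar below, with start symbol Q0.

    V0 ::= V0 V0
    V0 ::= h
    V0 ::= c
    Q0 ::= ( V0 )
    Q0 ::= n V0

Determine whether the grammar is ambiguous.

Witness: n c c c

Derivation 1: Q0 ⇒ n V0 ⇒ n V0 V0 ⇒ n V0 V0 V0 ⇒ n c V0 V0 ⇒ n c c V0 ⇒ n c c c
Derivation 2: Q0 ⇒ n V0 ⇒ n V0 V0 ⇒ n c V0 ⇒ n c V0 V0 ⇒ n c c V0 ⇒ n c c c

Two distinct leftmost derivations for the same string.

Ambiguous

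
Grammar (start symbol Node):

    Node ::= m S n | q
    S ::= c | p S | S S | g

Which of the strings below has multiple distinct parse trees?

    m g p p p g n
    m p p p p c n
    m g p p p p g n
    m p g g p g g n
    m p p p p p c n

m g p p p g n: 1 tree
m p p p p c n: 1 tree
m g p p p p g n: 1 tree
m p g g p g g n: 19 trees
m p p p p p c n: 1 tree

m p g g p g g n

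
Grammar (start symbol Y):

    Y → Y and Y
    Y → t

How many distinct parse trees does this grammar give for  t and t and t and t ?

Parse trees for t and t and t and t:
  [Y [Y t] and [Y [Y t] and [Y [Y t] and [Y t]]]]
  [Y [Y t] and [Y [Y [Y t] and [Y t]] and [Y t]]]
  [Y [Y [Y t] and [Y t]] and [Y [Y t] and [Y t]]]
  [Y [Y [Y t] and [Y [Y t] and [Y t]]] and [Y t]]
  [Y [Y [Y [Y t] and [Y t]] and [Y t]] and [Y t]]

5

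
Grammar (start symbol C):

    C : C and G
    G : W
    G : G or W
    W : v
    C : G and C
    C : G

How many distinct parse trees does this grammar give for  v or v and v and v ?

4

Parse trees for v or v and v and v:
  [C [C [C [G [G [W v]] or [W v]]] and [G [W v]]] and [G [W v]]]
  [C [C [G [G [W v]] or [W v]] and [C [G [W v]]]] and [G [W v]]]
  [C [G [G [W v]] or [W v]] and [C [C [G [W v]]] and [G [W v]]]]
  [C [G [G [W v]] or [W v]] and [C [G [W v]] and [C [G [W v]]]]]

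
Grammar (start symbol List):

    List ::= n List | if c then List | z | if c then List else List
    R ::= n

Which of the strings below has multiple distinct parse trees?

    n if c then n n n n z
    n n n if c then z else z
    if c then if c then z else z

n if c then n n n n z: 1 tree
n n n if c then z else z: 1 tree
if c then if c then z else z: 2 trees

if c then if c then z else z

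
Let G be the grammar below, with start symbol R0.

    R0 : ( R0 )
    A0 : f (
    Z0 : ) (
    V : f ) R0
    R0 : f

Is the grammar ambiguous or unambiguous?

Unambiguous

(V, Z0, A0 are unreachable from R0, so their rules don't affect L(R0).) Each string is a nest of matched brackets around a single atom. An opening bracket forces the recursive rule; an atom forces the base rule.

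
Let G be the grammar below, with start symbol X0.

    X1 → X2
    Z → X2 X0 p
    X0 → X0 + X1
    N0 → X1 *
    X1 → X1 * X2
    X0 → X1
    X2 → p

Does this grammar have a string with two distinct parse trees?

Only X0, X1, X2 are reachable from X0; ignoring the rest: This is a standard precedence ladder (X0 over X1 over X2), with each level left-recursive on its own operator ('+' at X0, '*' at X1). That structure is LR(1), hence unambiguous.

Unambiguous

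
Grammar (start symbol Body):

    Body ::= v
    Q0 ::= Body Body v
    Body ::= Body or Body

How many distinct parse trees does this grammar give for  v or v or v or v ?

5

Parse trees for v or v or v or v:
  [Body [Body v] or [Body [Body v] or [Body [Body v] or [Body v]]]]
  [Body [Body v] or [Body [Body [Body v] or [Body v]] or [Body v]]]
  [Body [Body [Body v] or [Body v]] or [Body [Body v] or [Body v]]]
  [Body [Body [Body v] or [Body [Body v] or [Body v]]] or [Body v]]
  [Body [Body [Body [Body v] or [Body v]] or [Body v]] or [Body v]]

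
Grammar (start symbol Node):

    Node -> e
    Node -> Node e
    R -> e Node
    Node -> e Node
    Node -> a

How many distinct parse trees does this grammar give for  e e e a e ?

4

Parse trees for e e e a e:
  [Node [Node e [Node e [Node e [Node a]]]] e]
  [Node e [Node [Node e [Node e [Node a]]] e]]
  [Node e [Node e [Node [Node e [Node a]] e]]]
  [Node e [Node e [Node e [Node [Node a] e]]]]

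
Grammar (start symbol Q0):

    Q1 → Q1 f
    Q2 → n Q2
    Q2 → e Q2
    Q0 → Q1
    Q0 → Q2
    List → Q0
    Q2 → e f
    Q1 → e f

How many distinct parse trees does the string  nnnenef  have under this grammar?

Parse trees for nnnenef:
  [Q0 [Q2 n [Q2 n [Q2 n [Q2 e [Q2 n [Q2 e f]]]]]]]

1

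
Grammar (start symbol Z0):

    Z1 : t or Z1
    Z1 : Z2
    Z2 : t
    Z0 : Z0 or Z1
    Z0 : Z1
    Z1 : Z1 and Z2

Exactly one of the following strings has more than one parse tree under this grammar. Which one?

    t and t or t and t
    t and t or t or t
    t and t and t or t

t and t or t or t

t and t or t and t: 1 tree
t and t or t or t: 2 trees
t and t and t or t: 1 tree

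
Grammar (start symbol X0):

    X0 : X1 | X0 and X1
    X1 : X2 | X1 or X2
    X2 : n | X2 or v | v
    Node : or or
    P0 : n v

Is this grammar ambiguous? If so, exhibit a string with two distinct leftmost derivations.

Witness: n or v

Derivation 1: X0 ⇒ X1 ⇒ X2 ⇒ X2 or v ⇒ n or v
Derivation 2: X0 ⇒ X1 ⇒ X1 or X2 ⇒ X2 or X2 ⇒ n or X2 ⇒ n or v

Two distinct leftmost derivations for the same string.

Ambiguous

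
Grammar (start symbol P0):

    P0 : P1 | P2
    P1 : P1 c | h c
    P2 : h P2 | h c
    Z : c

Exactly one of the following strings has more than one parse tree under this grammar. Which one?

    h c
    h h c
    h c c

h c: 2 trees
h h c: 1 tree
h c c: 1 tree

h c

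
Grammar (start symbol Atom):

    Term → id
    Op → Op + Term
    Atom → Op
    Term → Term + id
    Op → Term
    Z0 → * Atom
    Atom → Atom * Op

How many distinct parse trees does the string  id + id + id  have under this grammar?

4

Parse trees for id + id + id:
  [Atom [Op [Op [Term id]] + [Term [Term id] + id]]]
  [Atom [Op [Op [Op [Term id]] + [Term id]] + [Term id]]]
  [Atom [Op [Op [Term [Term id] + id]] + [Term id]]]
  [Atom [Op [Term [Term [Term id] + id] + id]]]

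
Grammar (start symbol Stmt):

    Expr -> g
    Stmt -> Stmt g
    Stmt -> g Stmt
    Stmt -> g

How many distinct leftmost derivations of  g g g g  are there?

Parse trees for g g g g:
  [Stmt [Stmt [Stmt [Stmt g] g] g] g]
  [Stmt [Stmt [Stmt g [Stmt g]] g] g]
  [Stmt [Stmt g [Stmt [Stmt g] g]] g]
  [Stmt [Stmt g [Stmt g [Stmt g]]] g]
  [Stmt g [Stmt [Stmt [Stmt g] g] g]]
  [Stmt g [Stmt [Stmt g [Stmt g]] g]]
  [Stmt g [Stmt g [Stmt [Stmt g] g]]]
  [Stmt g [Stmt g [Stmt g [Stmt g]]]]

8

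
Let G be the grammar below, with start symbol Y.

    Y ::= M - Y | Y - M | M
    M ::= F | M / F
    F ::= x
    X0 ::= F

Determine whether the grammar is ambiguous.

Ambiguous

Witness: x - x

Derivation 1: Y ⇒ M - Y ⇒ F - Y ⇒ x - Y ⇒ x - M ⇒ x - F ⇒ x - x
Derivation 2: Y ⇒ Y - M ⇒ M - M ⇒ F - M ⇒ x - M ⇒ x - F ⇒ x - x

Two distinct leftmost derivations for the same string.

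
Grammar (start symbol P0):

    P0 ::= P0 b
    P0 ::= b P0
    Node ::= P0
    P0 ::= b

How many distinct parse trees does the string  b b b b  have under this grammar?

Parse trees for b b b b:
  [P0 [P0 [P0 [P0 b] b] b] b]
  [P0 [P0 [P0 b [P0 b]] b] b]
  [P0 [P0 b [P0 [P0 b] b]] b]
  [P0 [P0 b [P0 b [P0 b]]] b]
  [P0 b [P0 [P0 [P0 b] b] b]]
  [P0 b [P0 [P0 b [P0 b]] b]]
  [P0 b [P0 b [P0 [P0 b] b]]]
  [P0 b [P0 b [P0 b [P0 b]]]]

8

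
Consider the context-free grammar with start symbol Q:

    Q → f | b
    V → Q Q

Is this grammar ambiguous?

Unambiguous

Only Q is reachable from Q; ignoring the rest: The reachable rules are right-linear with at most one rule per (nonterminal, next-terminal) pair. Each input token forces the next rule, so parsing is deterministic.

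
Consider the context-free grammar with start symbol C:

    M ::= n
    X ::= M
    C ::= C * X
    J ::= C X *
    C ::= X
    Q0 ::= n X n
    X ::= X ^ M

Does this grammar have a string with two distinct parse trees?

Unambiguous

(Q0, J are unreachable from C, so their rules don't affect L(C).) The grammar is stratified — C handles '*' (left-recursive), X handles '^', M atoms. Each operator has a fixed associativity and precedence level, so every string has one parse.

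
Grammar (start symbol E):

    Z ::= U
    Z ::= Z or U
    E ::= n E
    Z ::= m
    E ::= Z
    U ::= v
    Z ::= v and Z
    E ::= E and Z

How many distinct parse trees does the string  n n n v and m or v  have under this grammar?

Parse trees for n n n v and m or v:
  [E n [E n [E n [E [Z [Z v and [Z m]] or [U v]]]]]]
  [E n [E n [E n [E [Z v and [Z [Z m] or [U v]]]]]]]
  [E n [E n [E n [E [E [Z [U v]]] and [Z [Z m] or [U v]]]]]]
  [E n [E n [E [E n [E [Z [U v]]]] and [Z [Z m] or [U v]]]]]
  [E n [E [E n [E n [E [Z [U v]]]]] and [Z [Z m] or [U v]]]]
  [E [E n [E n [E n [E [Z [U v]]]]]] and [Z [Z m] or [U v]]]

6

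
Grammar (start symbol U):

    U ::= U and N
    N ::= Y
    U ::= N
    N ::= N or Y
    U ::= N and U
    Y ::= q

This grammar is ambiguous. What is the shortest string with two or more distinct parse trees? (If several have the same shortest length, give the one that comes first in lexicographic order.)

q and q

length 1: no string has ≥2 trees
length 3: q and q has 2 parse trees

Two derivations of q and q:
  U ⇒ U and N ⇒ N and N ⇒ Y and N ⇒ q and N ⇒ q and Y ⇒ q and q
  U ⇒ N and U ⇒ Y and U ⇒ q and U ⇒ q and N ⇒ q and Y ⇒ q and q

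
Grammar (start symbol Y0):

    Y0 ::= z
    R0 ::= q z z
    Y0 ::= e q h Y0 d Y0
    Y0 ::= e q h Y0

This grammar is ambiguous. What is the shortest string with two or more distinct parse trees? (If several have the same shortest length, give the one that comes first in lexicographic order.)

e q h e q h z d z

length 1: no string has ≥2 trees
length 4: no string has ≥2 trees
length 6: no string has ≥2 trees
length 7: no string has ≥2 trees
length 9: e q h e q h z d z has 2 parse trees

Two derivations of e q h e q h z d z:
  Y0 ⇒ e q h Y0 d Y0 ⇒ e q h e q h Y0 d Y0 ⇒ e q h e q h z d Y0 ⇒ e q h e q h z d z
  Y0 ⇒ e q h Y0 ⇒ e q h e q h Y0 d Y0 ⇒ e q h e q h z d Y0 ⇒ e q h e q h z d z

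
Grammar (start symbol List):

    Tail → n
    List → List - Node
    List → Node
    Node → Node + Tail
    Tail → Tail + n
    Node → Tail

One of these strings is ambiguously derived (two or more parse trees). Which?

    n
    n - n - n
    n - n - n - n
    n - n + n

n - n + n

n: 1 tree
n - n - n: 1 tree
n - n - n - n: 1 tree
n - n + n: 2 trees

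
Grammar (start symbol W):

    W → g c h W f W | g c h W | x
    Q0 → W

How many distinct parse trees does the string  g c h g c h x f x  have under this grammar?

Parse trees for g c h g c h x f x:
  [W g c h [W g c h [W x]] f [W x]]
  [W g c h [W g c h [W x] f [W x]]]

2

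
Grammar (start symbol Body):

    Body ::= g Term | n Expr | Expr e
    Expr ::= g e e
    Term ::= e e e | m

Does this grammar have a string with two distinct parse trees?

Witness: g e e e

Derivation 1: Body ⇒ g Term ⇒ g e e e
Derivation 2: Body ⇒ Expr e ⇒ g e e e

Two distinct leftmost derivations for the same string.

Ambiguous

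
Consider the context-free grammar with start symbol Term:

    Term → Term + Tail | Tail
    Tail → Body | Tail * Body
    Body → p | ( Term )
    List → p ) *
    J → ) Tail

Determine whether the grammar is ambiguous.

(List, J are unreachable from Term, so their rules don't affect L(Term).) The grammar is stratified — Term handles '+' (left-recursive), Tail handles '*', Body atoms. Each operator has a fixed associativity and precedence level, so every string has one parse.

Unambiguous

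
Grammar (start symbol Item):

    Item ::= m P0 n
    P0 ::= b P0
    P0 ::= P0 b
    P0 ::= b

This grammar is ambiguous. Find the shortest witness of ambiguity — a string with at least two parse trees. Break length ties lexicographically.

length 3: no string has ≥2 trees
length 4: m b b n has 2 parse trees

Two derivations of m b b n:
  Item ⇒ m P0 n ⇒ m b P0 n ⇒ m b b n
  Item ⇒ m P0 n ⇒ m P0 b n ⇒ m b b n

m b b n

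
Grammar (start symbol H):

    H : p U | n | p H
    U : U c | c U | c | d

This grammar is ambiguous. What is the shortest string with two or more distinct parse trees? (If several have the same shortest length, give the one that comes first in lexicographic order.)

length 1: no string has ≥2 trees
length 2: no string has ≥2 trees
length 3: p c c has 2 parse trees

Two derivations of p c c:
  H ⇒ p U ⇒ p U c ⇒ p c c
  H ⇒ p U ⇒ p c U ⇒ p c c

p c c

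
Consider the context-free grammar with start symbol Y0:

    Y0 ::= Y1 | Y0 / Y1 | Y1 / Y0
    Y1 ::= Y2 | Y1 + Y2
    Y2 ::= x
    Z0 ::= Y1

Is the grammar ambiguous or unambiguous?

Witness: x / x

Derivation 1: Y0 ⇒ Y0 / Y1 ⇒ Y1 / Y1 ⇒ Y2 / Y1 ⇒ x / Y1 ⇒ x / Y2 ⇒ x / x
Derivation 2: Y0 ⇒ Y1 / Y0 ⇒ Y2 / Y0 ⇒ x / Y0 ⇒ x / Y1 ⇒ x / Y2 ⇒ x / x

Two distinct leftmost derivations for the same string.

Ambiguous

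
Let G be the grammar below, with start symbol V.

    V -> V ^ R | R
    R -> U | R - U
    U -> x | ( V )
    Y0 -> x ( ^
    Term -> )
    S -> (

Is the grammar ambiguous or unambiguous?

Only V, R, U are reachable from V; ignoring the rest: V → V ^ R | R  ;  R → R - U | U  — a left-associative chain with U at the bottom. Each string factors uniquely by precedence.

Unambiguous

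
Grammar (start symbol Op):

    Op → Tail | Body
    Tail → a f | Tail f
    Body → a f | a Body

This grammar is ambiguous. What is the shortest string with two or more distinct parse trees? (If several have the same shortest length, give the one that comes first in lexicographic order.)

length 2: a f has 2 parse trees

Two derivations of a f:
  Op ⇒ Tail ⇒ a f
  Op ⇒ Body ⇒ a f

a f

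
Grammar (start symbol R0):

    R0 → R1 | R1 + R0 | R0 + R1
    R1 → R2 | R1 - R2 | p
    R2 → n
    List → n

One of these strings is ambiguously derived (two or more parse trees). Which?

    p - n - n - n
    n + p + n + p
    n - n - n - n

n + p + n + p

p - n - n - n: 1 tree
n + p + n + p: 8 trees
n - n - n - n: 1 tree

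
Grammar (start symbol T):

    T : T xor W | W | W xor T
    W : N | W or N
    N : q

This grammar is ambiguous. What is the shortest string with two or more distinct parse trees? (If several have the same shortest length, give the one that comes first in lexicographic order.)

length 1: no string has ≥2 trees
length 3: q xor q has 2 parse trees

Two derivations of q xor q:
  T ⇒ T xor W ⇒ W xor W ⇒ N xor W ⇒ q xor W ⇒ q xor N ⇒ q xor q
  T ⇒ W xor T ⇒ N xor T ⇒ q xor T ⇒ q xor W ⇒ q xor N ⇒ q xor q

q xor q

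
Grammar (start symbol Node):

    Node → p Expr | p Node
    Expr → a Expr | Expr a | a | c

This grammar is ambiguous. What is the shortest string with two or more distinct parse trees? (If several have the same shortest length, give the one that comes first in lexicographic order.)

length 2: no string has ≥2 trees
length 3: p a a has 2 parse trees

Two derivations of p a a:
  Node ⇒ p Expr ⇒ p a Expr ⇒ p a a
  Node ⇒ p Expr ⇒ p Expr a ⇒ p a a

p a a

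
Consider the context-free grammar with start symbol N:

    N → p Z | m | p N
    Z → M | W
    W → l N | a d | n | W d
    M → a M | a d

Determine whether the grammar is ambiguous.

Ambiguous

Witness: p a d

Derivation 1: N ⇒ p Z ⇒ p M ⇒ p a d
Derivation 2: N ⇒ p Z ⇒ p W ⇒ p a d

Two distinct leftmost derivations for the same string.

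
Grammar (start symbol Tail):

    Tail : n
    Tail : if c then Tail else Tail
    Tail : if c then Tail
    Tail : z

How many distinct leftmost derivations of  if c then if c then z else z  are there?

2

Parse trees for if c then if c then z else z:
  [Tail if c then [Tail if c then [Tail z]] else [Tail z]]
  [Tail if c then [Tail if c then [Tail z] else [Tail z]]]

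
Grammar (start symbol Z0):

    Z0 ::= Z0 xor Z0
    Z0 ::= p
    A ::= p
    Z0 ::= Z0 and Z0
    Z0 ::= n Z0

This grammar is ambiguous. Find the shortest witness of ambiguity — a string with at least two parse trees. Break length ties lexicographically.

length 1: no string has ≥2 trees
length 2: no string has ≥2 trees
length 3: no string has ≥2 trees
length 4: n p and p has 2 parse trees

Two derivations of n p and p:
  Z0 ⇒ Z0 and Z0 ⇒ n Z0 and Z0 ⇒ n p and Z0 ⇒ n p and p
  Z0 ⇒ n Z0 ⇒ n Z0 and Z0 ⇒ n p and Z0 ⇒ n p and p

n p and p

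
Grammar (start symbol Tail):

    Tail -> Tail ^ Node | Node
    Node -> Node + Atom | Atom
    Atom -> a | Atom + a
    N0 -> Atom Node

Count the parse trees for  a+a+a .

4

Parse trees for a+a+a:
  [Tail [Node [Node [Atom a]] + [Atom [Atom a] + a]]]
  [Tail [Node [Node [Node [Atom a]] + [Atom a]] + [Atom a]]]
  [Tail [Node [Node [Atom [Atom a] + a]] + [Atom a]]]
  [Tail [Node [Atom [Atom [Atom a] + a] + a]]]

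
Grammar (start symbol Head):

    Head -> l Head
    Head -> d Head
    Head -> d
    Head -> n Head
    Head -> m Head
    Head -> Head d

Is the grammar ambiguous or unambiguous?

Witness: d d

Derivation 1: Head ⇒ d Head ⇒ d d
Derivation 2: Head ⇒ Head d ⇒ d d

Two distinct leftmost derivations for the same string.

Ambiguous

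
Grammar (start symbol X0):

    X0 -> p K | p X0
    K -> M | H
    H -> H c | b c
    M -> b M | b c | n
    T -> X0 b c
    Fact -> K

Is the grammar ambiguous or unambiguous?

Witness: p b c

Derivation 1: X0 ⇒ p K ⇒ p M ⇒ p b c
Derivation 2: X0 ⇒ p K ⇒ p H ⇒ p b c

Two distinct leftmost derivations for the same string.

Ambiguous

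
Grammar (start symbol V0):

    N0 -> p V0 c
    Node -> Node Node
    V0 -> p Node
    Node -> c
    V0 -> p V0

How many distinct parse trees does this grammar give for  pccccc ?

Parse trees for pccccc (showing first 6 of 14):
  [V0 p [Node [Node c] [Node [Node c] [Node [Node c] [Node [Node c] [Node c]]]]]]
  [V0 p [Node [Node c] [Node [Node c] [Node [Node [Node c] [Node c]] [Node c]]]]]
  [V0 p [Node [Node c] [Node [Node [Node c] [Node c]] [Node [Node c] [Node c]]]]]
  [V0 p [Node [Node c] [Node [Node [Node c] [Node [Node c] [Node c]]] [Node c]]]]
  [V0 p [Node [Node c] [Node [Node [Node [Node c] [Node c]] [Node c]] [Node c]]]]
  [V0 p [Node [Node [Node c] [Node c]] [Node [Node c] [Node [Node c] [Node c]]]]]

14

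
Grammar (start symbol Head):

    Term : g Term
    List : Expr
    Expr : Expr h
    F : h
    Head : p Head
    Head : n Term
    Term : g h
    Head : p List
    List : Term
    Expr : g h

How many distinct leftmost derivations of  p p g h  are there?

Parse trees for p p g h:
  [Head p [Head p [List [Expr g h]]]]
  [Head p [Head p [List [Term g h]]]]

2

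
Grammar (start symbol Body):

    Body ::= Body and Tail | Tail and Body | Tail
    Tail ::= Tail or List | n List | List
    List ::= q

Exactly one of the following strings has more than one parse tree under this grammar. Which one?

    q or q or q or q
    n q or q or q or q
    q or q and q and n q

q or q and q and n q

q or q or q or q: 1 tree
n q or q or q or q: 1 tree
q or q and q and n q: 4 trees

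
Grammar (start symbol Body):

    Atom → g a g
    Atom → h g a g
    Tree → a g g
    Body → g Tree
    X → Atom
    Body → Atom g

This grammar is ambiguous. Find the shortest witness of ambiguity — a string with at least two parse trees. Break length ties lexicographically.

g a g g

length 4: g a g g has 2 parse trees

Two derivations of g a g g:
  Body ⇒ g Tree ⇒ g a g g
  Body ⇒ Atom g ⇒ g a g g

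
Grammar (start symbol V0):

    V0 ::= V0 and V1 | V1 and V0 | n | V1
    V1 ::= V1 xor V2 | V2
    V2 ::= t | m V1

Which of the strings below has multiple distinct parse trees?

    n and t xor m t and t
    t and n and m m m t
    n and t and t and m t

t and n and m m m t

n and t xor m t and t: 1 tree
t and n and m m m t: 2 trees
n and t and t and m t: 1 tree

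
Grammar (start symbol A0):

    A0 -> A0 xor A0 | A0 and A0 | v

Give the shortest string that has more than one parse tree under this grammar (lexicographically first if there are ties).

length 1: no string has ≥2 trees
length 3: no string has ≥2 trees
length 5: v and v and v has 2 parse trees

Two derivations of v and v and v:
  A0 ⇒ A0 and A0 ⇒ A0 and A0 and A0 ⇒ v and A0 and A0 ⇒ v and v and A0 ⇒ v and v and v
  A0 ⇒ A0 and A0 ⇒ v and A0 ⇒ v and A0 and A0 ⇒ v and v and A0 ⇒ v and v and v

v and v and v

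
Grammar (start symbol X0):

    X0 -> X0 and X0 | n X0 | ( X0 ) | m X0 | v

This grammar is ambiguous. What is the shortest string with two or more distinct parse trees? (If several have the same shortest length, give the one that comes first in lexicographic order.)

length 1: no string has ≥2 trees
length 2: no string has ≥2 trees
length 3: no string has ≥2 trees
length 4: m v and v has 2 parse trees

Two derivations of m v and v:
  X0 ⇒ X0 and X0 ⇒ m X0 and X0 ⇒ m v and X0 ⇒ m v and v
  X0 ⇒ m X0 ⇒ m X0 and X0 ⇒ m v and X0 ⇒ m v and v

m v and v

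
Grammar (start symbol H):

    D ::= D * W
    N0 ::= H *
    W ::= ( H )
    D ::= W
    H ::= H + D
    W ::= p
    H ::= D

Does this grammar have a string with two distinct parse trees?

Unambiguous

Only H, D, W are reachable from H; ignoring the rest: H → H + D | D  ;  D → D * W | W  — a left-associative chain with W at the bottom. Each string factors uniquely by precedence.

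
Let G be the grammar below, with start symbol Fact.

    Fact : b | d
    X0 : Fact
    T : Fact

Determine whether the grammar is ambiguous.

Unambiguous

(X0, T are unreachable from Fact, so their rules don't affect L(Fact).) The reachable rules are right-linear with at most one rule per (nonterminal, next-terminal) pair. Each input token forces the next rule, so parsing is deterministic.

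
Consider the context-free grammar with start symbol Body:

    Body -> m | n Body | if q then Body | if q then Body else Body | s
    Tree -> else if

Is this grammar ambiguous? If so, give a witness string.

Witness: if q then if q then m else m

Derivation 1: Body ⇒ if q then Body ⇒ if q then if q then Body else Body ⇒ if q then if q then m else Body ⇒ if q then if q then m else m
Derivation 2: Body ⇒ if q then Body else Body ⇒ if q then if q then Body else Body ⇒ if q then if q then m else Body ⇒ if q then if q then m else m

Two distinct leftmost derivations for the same string.

Ambiguous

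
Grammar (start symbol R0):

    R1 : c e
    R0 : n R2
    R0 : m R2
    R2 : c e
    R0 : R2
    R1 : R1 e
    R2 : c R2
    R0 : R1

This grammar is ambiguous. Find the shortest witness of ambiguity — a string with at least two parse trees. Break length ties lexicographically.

c e

length 2: c e has 2 parse trees

Two derivations of c e:
  R0 ⇒ R2 ⇒ c e
  R0 ⇒ R1 ⇒ c e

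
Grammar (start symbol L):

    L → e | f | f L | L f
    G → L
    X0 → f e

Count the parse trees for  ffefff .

10

Parse trees for ffefff (showing first 6 of 10):
  [L f [L f [L [L [L [L e] f] f] f]]]
  [L f [L [L f [L [L [L e] f] f]] f]]
  [L f [L [L [L f [L [L e] f]] f] f]]
  [L f [L [L [L [L f [L e]] f] f] f]]
  [L [L f [L f [L [L [L e] f] f]]] f]
  [L [L f [L [L f [L [L e] f]] f]] f]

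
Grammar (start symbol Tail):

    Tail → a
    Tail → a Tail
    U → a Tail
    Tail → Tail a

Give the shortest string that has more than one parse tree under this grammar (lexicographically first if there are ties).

length 1: no string has ≥2 trees
length 2: a a has 2 parse trees

Two derivations of a a:
  Tail ⇒ a Tail ⇒ a a
  Tail ⇒ Tail a ⇒ a a

a a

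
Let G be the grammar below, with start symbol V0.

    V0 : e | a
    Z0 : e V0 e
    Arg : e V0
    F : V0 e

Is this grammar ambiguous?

Unambiguous

Only V0 is reachable from V0; ignoring the rest: The reachable rules are right-linear with at most one rule per (nonterminal, next-terminal) pair. Each input token forces the next rule, so parsing is deterministic.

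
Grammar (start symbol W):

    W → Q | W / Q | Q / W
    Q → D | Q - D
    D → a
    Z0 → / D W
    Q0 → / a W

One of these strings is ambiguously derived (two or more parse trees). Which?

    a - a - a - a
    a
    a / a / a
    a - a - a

a / a / a

a - a - a - a: 1 tree
a: 1 tree
a / a / a: 4 trees
a - a - a: 1 tree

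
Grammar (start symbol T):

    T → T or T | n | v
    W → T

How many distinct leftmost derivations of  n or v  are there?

Parse trees for n or v:
  [T [T n] or [T v]]

1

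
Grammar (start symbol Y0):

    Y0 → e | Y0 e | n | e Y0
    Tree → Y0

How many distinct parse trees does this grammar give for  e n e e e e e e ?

7

Parse trees for e n e e e e e e:
  [Y0 [Y0 [Y0 [Y0 [Y0 [Y0 [Y0 e [Y0 n]] e] e] e] e] e] e]
  [Y0 [Y0 [Y0 [Y0 [Y0 [Y0 e [Y0 [Y0 n] e]] e] e] e] e] e]
  [Y0 [Y0 [Y0 [Y0 [Y0 e [Y0 [Y0 [Y0 n] e] e]] e] e] e] e]
  [Y0 [Y0 [Y0 [Y0 e [Y0 [Y0 [Y0 [Y0 n] e] e] e]] e] e] e]
  [Y0 [Y0 [Y0 e [Y0 [Y0 [Y0 [Y0 [Y0 n] e] e] e] e]] e] e]
  [Y0 [Y0 e [Y0 [Y0 [Y0 [Y0 [Y0 [Y0 n] e] e] e] e] e]] e]
  [Y0 e [Y0 [Y0 [Y0 [Y0 [Y0 [Y0 [Y0 n] e] e] e] e] e] e]]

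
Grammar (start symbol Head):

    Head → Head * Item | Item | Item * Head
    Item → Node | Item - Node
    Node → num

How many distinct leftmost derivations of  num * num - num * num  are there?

Parse trees for num * num - num * num:
  [Head [Head [Head [Item [Node num]]] * [Item [Item [Node num]] - [Node num]]] * [Item [Node num]]]
  [Head [Head [Item [Node num]] * [Head [Item [Item [Node num]] - [Node num]]]] * [Item [Node num]]]
  [Head [Item [Node num]] * [Head [Head [Item [Item [Node num]] - [Node num]]] * [Item [Node num]]]]
  [Head [Item [Node num]] * [Head [Item [Item [Node num]] - [Node num]] * [Head [Item [Node num]]]]]

4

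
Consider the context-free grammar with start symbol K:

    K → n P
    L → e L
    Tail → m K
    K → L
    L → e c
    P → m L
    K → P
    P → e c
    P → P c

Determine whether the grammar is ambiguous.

Witness: e c

Derivation 1: K ⇒ L ⇒ e c
Derivation 2: K ⇒ P ⇒ e c

Two distinct leftmost derivations for the same string.

Ambiguous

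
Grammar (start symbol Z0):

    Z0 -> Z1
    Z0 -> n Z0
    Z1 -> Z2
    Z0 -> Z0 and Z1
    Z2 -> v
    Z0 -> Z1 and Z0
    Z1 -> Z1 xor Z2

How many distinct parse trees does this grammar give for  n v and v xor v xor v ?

3

Parse trees for n v and v xor v xor v:
  [Z0 n [Z0 [Z0 [Z1 [Z2 v]]] and [Z1 [Z1 [Z1 [Z2 v]] xor [Z2 v]] xor [Z2 v]]]]
  [Z0 n [Z0 [Z1 [Z2 v]] and [Z0 [Z1 [Z1 [Z1 [Z2 v]] xor [Z2 v]] xor [Z2 v]]]]]
  [Z0 [Z0 n [Z0 [Z1 [Z2 v]]]] and [Z1 [Z1 [Z1 [Z2 v]] xor [Z2 v]] xor [Z2 v]]]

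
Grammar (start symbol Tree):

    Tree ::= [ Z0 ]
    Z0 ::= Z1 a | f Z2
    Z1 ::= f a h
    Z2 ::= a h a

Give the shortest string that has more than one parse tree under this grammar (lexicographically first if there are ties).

[ f a h a ]

length 6: [ f a h a ] has 2 parse trees

Two derivations of [ f a h a ]:
  Tree ⇒ [ Z0 ] ⇒ [ Z1 a ] ⇒ [ f a h a ]
  Tree ⇒ [ Z0 ] ⇒ [ f Z2 ] ⇒ [ f a h a ]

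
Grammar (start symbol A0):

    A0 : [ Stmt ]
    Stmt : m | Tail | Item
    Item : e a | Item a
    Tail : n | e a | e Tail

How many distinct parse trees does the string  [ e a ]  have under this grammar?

2

Parse trees for [ e a ]:
  [A0 [ [Stmt [Tail e a]] ]]
  [A0 [ [Stmt [Item e a]] ]]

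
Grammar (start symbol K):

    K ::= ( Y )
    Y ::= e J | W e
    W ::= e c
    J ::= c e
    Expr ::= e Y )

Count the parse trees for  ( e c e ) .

Parse trees for ( e c e ):
  [K ( [Y e [J c e]] )]
  [K ( [Y [W e c] e] )]

2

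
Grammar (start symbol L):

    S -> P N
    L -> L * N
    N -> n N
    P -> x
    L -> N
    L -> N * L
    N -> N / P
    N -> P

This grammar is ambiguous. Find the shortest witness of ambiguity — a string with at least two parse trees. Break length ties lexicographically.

length 1: no string has ≥2 trees
length 2: no string has ≥2 trees
length 3: x * x has 2 parse trees

Two derivations of x * x:
  L ⇒ L * N ⇒ N * N ⇒ P * N ⇒ x * N ⇒ x * P ⇒ x * x
  L ⇒ N * L ⇒ P * L ⇒ x * L ⇒ x * N ⇒ x * P ⇒ x * x

x * x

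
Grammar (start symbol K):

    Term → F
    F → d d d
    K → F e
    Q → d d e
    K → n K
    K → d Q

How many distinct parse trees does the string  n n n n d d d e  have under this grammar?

2

Parse trees for n n n n d d d e:
  [K n [K n [K n [K n [K [F d d d] e]]]]]
  [K n [K n [K n [K n [K d [Q d d e]]]]]]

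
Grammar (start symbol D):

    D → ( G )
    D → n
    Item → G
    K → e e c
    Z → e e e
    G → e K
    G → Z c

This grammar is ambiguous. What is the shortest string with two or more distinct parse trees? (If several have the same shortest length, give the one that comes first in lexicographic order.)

( e e e c )

length 1: no string has ≥2 trees
length 6: ( e e e c ) has 2 parse trees

Two derivations of ( e e e c ):
  D ⇒ ( G ) ⇒ ( e K ) ⇒ ( e e e c )
  D ⇒ ( G ) ⇒ ( Z c ) ⇒ ( e e e c )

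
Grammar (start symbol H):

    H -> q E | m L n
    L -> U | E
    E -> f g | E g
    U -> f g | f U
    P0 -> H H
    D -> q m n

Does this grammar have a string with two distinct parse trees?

Witness: m f g n

Derivation 1: H ⇒ m L n ⇒ m U n ⇒ m f g n
Derivation 2: H ⇒ m L n ⇒ m E n ⇒ m f g n

Two distinct leftmost derivations for the same string.

Ambiguous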